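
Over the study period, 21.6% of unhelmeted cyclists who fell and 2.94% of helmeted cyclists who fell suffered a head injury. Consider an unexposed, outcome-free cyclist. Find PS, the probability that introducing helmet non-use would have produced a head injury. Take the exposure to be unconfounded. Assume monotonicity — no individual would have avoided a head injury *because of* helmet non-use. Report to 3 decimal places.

PS ≈ 0.192

p₁ = 0.216, p₀ = 0.0294.
Under exogeneity and monotonicity, PS = (p₁ − p₀) / (1 − p₀).
PS = (0.216 − 0.0294) / (1 − 0.0294) = 0.1866 / 0.9706 ≈ 0.1923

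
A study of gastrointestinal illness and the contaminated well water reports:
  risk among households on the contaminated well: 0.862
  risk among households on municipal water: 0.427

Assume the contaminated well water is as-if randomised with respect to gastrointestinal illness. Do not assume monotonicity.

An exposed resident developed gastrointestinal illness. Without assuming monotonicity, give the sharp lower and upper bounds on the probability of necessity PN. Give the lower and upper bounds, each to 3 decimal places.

0.505 ≤ PN ≤ 0.665

Let p₁ = 0.862, p₀ = 0.427.
Under exogeneity alone the bounds on PN are max{0,(p₁−p₀)/p₁} ≤ PN ≤ min{1,(1−p₀)/p₁}.
  lower = (p₁ − p₀)/p₁ = 0.435 / 0.862 ≈ 0.5046
  upper = min{1, (1 − p₀)/p₁} = 0.573 / 0.862 ≈ 0.6647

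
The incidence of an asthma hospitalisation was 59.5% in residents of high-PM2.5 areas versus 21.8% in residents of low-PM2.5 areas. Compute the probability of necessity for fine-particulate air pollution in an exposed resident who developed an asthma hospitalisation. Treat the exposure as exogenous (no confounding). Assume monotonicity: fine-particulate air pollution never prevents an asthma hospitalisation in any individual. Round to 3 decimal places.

p₁ = 0.595, p₀ = 0.218.
Under exogeneity and monotonicity, PN = (p₁ − p₀) / p₁.
PN = (0.595 − 0.218) / 0.595 = 0.377 / 0.595 ≈ 0.6336

PN ≈ 0.634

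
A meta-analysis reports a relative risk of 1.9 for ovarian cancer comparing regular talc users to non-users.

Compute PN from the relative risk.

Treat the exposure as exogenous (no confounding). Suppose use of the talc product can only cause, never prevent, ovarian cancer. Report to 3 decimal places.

PN ≈ 0.474

Under exogeneity and monotonicity, PN = (RR − 1) / RR = 1 − 1/RR.
PN = (1.9 − 1) / 1.9 = 0.9 / 1.9 ≈ 0.4737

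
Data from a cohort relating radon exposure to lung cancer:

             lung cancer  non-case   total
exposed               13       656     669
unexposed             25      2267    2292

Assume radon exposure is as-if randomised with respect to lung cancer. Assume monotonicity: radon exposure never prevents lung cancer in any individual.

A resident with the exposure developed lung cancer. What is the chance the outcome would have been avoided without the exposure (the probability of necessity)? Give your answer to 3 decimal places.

PN ≈ 0.439

p₁ = P(outcome | exposed) = 13/669 = 0.019432
p₀ = P(outcome | unexposed) = 25/2292 = 0.010908
Under exogeneity and monotonicity, PN = (p₁ − p₀)/p₁.
PN = (0.019432 − 0.010908) / 0.019432 ≈ 0.4387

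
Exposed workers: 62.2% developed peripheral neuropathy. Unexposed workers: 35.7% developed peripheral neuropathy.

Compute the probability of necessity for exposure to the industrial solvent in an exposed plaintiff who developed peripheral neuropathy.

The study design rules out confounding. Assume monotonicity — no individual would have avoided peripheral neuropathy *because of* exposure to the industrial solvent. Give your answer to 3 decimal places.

PN ≈ 0.426

p₁ = 0.622, p₀ = 0.357.
Under exogeneity and monotonicity, PN = (p₁ − p₀) / p₁.
PN = (0.622 − 0.357) / 0.622 = 0.265 / 0.622 ≈ 0.4260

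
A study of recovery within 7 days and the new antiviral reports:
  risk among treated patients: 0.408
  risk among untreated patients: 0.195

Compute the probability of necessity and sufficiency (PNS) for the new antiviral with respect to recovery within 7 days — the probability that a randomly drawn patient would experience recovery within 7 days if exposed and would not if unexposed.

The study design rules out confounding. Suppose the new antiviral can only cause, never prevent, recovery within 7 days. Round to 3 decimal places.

Let p₁ = 0.408, p₀ = 0.195.
Under exogeneity and monotonicity, PNS = p₁ − p₀.
PNS = 0.408 − 0.195 = 0.213

PNS ≈ 0.213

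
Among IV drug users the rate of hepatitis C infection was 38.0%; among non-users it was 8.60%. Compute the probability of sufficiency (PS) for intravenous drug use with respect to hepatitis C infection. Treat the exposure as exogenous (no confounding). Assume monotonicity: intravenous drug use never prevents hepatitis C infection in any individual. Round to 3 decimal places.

p₁ = 0.38, p₀ = 0.086.
Under exogeneity and monotonicity, PS = (p₁ − p₀) / (1 − p₀).
PS = (0.38 − 0.086) / (1 − 0.086) = 0.294 / 0.914 ≈ 0.3217

PS ≈ 0.322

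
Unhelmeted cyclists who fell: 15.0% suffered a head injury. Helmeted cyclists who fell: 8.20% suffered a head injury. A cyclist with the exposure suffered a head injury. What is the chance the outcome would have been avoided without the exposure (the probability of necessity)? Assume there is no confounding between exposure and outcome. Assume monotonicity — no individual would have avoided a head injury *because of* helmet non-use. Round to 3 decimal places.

p₁ = 0.15, p₀ = 0.082.
Under exogeneity and monotonicity, PN = (p₁ − p₀) / p₁.
PN = (0.15 − 0.082) / 0.15 = 0.068 / 0.15 ≈ 0.4533

PN ≈ 0.453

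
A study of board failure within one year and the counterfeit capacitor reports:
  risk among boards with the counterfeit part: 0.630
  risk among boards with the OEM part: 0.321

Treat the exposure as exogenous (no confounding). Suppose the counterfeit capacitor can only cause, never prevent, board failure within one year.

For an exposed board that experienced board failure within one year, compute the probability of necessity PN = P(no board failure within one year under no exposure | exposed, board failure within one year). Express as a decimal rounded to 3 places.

Let p₁ = 0.63, p₀ = 0.321.
Under exogeneity and monotonicity, PN = (p₁ − p₀) / p₁.
PN = (0.63 − 0.321) / 0.63 = 0.309 / 0.63 ≈ 0.4905

PN ≈ 0.490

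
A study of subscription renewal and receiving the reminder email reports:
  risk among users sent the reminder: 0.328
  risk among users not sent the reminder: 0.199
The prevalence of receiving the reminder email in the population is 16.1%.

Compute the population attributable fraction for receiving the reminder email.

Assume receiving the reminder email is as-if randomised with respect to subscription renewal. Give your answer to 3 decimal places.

Let p₁ = 0.328, p₀ = 0.199.
Overall risk P(Y=1) = π·p₁ + (1−π)·p₀ = 0.161×0.328 + 0.839×0.199 = 0.21977.
Under exogeneity, PAF = [P(Y=1) − p₀] / P(Y=1).
PAF = (0.21977 − 0.199) / 0.21977 ≈ 0.0945

PAF ≈ 0.095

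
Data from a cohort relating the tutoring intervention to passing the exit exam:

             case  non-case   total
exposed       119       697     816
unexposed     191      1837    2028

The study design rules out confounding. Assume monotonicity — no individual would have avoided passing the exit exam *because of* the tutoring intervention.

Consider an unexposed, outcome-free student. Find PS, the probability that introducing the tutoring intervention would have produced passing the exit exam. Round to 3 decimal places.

p₁ = P(outcome | exposed) = 119/816 = 0.14583
p₀ = P(outcome | unexposed) = 191/2028 = 0.094181
Under exogeneity and monotonicity, PS = (p₁ − p₀) / (1 − p₀).
PS = (0.14583 − 0.094181) / (1 − 0.094181) = 0.051652 / 0.90582 ≈ 0.0570

PS ≈ 0.057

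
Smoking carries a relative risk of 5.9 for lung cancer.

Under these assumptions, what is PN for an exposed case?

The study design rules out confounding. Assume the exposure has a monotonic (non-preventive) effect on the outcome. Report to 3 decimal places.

Under exogeneity and monotonicity, PN = (RR − 1) / RR = 1 − 1/RR.
PN = (5.9 − 1) / 5.9 = 4.9 / 5.9 ≈ 0.8305

PN ≈ 0.831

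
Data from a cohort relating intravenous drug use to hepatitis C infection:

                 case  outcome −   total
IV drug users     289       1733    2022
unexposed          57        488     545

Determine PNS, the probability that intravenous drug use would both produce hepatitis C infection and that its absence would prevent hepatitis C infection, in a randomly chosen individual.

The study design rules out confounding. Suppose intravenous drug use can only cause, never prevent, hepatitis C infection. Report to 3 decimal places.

PNS ≈ 0.038

p₁ = P(outcome | exposed) = 289/2022 = 0.14293
p₀ = P(outcome | unexposed) = 57/545 = 0.10459
Under exogeneity and monotonicity, PNS = p₁ − p₀.
PNS = 0.14293 − 0.10459 = 0.038341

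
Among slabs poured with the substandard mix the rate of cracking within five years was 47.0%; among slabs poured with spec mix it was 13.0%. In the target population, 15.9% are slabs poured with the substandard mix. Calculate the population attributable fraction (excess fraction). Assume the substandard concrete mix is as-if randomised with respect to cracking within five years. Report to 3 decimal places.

PAF ≈ 0.294

p₁ = 0.47, p₀ = 0.13.
Overall risk P(Y=1) = π·p₁ + (1−π)·p₀ = 0.159×0.47 + 0.841×0.13 = 0.18406.
Under exogeneity, PAF = [P(Y=1) − p₀] / P(Y=1).
PAF = (0.18406 − 0.13) / 0.18406 ≈ 0.2937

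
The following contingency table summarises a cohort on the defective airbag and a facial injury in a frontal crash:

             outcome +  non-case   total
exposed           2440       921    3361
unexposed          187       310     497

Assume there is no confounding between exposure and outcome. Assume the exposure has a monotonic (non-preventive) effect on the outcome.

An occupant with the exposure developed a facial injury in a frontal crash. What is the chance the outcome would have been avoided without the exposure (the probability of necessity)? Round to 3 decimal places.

p₁ = P(outcome | exposed) = 2440/3361 = 0.72597
p₀ = P(outcome | unexposed) = 187/497 = 0.37626
Under exogeneity and monotonicity, PN = (p₁ − p₀)/p₁.
PN = (0.72597 − 0.37626) / 0.72597 ≈ 0.4817

PN ≈ 0.482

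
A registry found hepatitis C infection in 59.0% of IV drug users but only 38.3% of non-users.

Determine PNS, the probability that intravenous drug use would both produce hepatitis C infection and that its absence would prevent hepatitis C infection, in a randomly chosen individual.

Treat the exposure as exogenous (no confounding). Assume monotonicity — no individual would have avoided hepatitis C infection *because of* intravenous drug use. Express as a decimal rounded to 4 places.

p₁ = 0.59, p₀ = 0.383.
Under exogeneity and monotonicity, PNS = p₁ − p₀.
PNS = 0.59 − 0.383 = 0.207

PNS ≈ 0.2070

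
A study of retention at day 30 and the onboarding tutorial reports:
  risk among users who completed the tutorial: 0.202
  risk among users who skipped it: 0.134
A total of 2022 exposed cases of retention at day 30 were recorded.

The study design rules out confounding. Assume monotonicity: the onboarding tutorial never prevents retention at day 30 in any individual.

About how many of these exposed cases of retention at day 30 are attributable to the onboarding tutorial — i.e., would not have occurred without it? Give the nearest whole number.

Let p₁ = 0.202, p₀ = 0.134.
PN = (p₁ − p₀)/p₁ = (0.202 − 0.134) / 0.202 ≈ 0.33663.
Attributable cases ≈ PN × (exposed cases) = 0.33663 × 2022 ≈ 680.67.

about 681 cases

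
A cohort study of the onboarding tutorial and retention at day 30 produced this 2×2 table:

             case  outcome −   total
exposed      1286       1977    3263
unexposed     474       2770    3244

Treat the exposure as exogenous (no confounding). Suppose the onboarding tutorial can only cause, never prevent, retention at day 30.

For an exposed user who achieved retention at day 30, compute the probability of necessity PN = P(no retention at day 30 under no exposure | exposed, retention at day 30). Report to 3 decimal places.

PN ≈ 0.629

p₁ = P(outcome | exposed) = 1286/3263 = 0.39412
p₀ = P(outcome | unexposed) = 474/3244 = 0.14612
Under exogeneity and monotonicity, PN = (p₁ − p₀) / p₁.
PN = (0.39412 − 0.14612) / 0.39412 = 0.248 / 0.39412 ≈ 0.6293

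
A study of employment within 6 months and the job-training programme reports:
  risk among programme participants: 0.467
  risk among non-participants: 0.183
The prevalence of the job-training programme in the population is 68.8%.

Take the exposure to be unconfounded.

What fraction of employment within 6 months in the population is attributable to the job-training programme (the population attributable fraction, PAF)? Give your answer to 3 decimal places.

Let p₁ = 0.467, p₀ = 0.183.
Overall risk P(Y=1) = π·p₁ + (1−π)·p₀ = 0.688×0.467 + 0.312×0.183 = 0.37839.
Under exogeneity, PAF = [P(Y=1) − p₀] / P(Y=1).
PAF = (0.37839 − 0.183) / 0.37839 ≈ 0.5164

PAF ≈ 0.516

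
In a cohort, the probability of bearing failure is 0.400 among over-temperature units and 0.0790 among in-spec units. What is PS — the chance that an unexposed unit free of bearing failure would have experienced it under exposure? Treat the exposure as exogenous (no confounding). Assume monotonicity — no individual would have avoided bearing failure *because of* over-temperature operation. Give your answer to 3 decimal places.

Let p₁ = 0.4, p₀ = 0.079.
Under exogeneity and monotonicity, PS = (p₁ − p₀) / (1 − p₀).
PS = (0.4 − 0.079) / (1 − 0.079) = 0.321 / 0.921 ≈ 0.3485

PS ≈ 0.349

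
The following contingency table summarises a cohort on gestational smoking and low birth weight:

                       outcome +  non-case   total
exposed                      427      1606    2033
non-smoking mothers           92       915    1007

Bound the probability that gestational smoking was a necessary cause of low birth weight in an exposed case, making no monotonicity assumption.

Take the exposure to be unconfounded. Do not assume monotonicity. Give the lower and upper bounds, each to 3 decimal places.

p₁ = P(outcome | exposed) = 427/2033 = 0.21003
p₀ = P(outcome | unexposed) = 92/1007 = 0.09136
Under exogeneity alone the bounds on PN are max{0,(p₁−p₀)/p₁} ≤ PN ≤ min{1,(1−p₀)/p₁}.
  lower = (p₁ − p₀)/p₁ = 0.11867 / 0.21003 ≈ 0.5650
  upper = min{1, (1 − p₀)/p₁} = 0.90864 / 0.21003 ≈ 4.3261 → capped at 1

0.565 ≤ PN ≤ 1.000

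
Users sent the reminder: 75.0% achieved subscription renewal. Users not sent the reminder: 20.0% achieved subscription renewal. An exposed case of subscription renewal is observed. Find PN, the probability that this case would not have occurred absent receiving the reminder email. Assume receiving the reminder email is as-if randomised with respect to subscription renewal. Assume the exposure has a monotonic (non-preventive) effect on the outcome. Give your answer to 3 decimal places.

p₁ = 0.75, p₀ = 0.2.
Under exogeneity and monotonicity, PN = (p₁ − p₀) / p₁.
PN = (0.75 − 0.2) / 0.75 = 0.55 / 0.75 ≈ 0.7333

PN ≈ 0.733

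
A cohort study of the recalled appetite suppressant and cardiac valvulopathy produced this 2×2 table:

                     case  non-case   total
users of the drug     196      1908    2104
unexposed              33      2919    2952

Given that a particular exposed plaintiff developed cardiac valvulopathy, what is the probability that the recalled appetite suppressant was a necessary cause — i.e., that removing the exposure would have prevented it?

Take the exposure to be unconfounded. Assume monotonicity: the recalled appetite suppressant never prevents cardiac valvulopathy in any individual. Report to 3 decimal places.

PN ≈ 0.880

p₁ = P(outcome | exposed) = 196/2104 = 0.093156
p₀ = P(outcome | unexposed) = 33/2952 = 0.011179
Under exogeneity and monotonicity, PN = (p₁ − p₀)/p₁.
PN = (0.093156 − 0.011179) / 0.093156 ≈ 0.8800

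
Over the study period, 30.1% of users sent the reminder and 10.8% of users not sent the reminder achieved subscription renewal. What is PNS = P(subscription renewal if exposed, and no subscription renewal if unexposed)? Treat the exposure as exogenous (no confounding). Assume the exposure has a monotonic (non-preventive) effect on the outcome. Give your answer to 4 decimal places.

PNS ≈ 0.1930

p₁ = 0.301, p₀ = 0.108.
Under exogeneity and monotonicity, PNS = p₁ − p₀.
PNS = 0.301 − 0.108 = 0.193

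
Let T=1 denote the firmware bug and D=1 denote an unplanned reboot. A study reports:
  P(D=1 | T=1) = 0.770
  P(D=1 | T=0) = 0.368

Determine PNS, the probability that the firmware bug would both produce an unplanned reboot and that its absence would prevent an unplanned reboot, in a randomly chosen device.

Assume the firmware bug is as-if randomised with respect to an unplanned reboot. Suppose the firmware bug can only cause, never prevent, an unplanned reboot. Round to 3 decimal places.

Let p₁ = 0.77, p₀ = 0.368.
Under exogeneity and monotonicity, PNS = p₁ − p₀.
PNS = 0.77 − 0.368 = 0.402

PNS ≈ 0.402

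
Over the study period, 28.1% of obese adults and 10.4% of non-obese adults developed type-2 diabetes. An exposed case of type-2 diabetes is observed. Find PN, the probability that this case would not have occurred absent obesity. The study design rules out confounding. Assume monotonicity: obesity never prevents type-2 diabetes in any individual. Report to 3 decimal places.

p₁ = 0.281, p₀ = 0.104.
Under exogeneity and monotonicity, PN = (p₁ − p₀) / p₁.
PN = (0.281 − 0.104) / 0.281 = 0.177 / 0.281 ≈ 0.6299

PN ≈ 0.630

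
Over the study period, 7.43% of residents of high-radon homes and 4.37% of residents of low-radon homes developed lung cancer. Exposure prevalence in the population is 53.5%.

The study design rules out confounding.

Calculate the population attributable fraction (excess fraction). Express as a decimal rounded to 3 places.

p₁ = 0.0743, p₀ = 0.0437.
Overall risk P(Y=1) = π·p₁ + (1−π)·p₀ = 0.535×0.0743 + 0.465×0.0437 = 0.060071.
Under exogeneity, PAF = [P(Y=1) − p₀] / P(Y=1).
PAF = (0.060071 − 0.0437) / 0.060071 ≈ 0.2725

PAF ≈ 0.273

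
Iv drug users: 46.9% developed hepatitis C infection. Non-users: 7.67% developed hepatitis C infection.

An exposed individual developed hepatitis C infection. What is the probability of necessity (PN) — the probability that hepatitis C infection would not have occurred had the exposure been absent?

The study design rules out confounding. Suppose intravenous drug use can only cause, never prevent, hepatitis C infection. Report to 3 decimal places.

PN ≈ 0.836

p₁ = 0.469, p₀ = 0.0767.
Under exogeneity and monotonicity, PN = (p₁ − p₀) / p₁.
PN = (0.469 − 0.0767) / 0.469 = 0.3923 / 0.469 ≈ 0.8365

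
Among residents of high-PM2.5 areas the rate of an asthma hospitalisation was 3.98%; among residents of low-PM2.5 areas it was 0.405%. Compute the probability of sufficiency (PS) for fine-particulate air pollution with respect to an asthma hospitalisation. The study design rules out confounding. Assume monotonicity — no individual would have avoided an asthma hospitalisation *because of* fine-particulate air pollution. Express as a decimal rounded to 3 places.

p₁ = 0.0398, p₀ = 0.00405.
Under exogeneity and monotonicity, PS = (p₁ − p₀) / (1 − p₀).
PS = (0.0398 − 0.00405) / (1 − 0.00405) = 0.03575 / 0.99595 ≈ 0.0359

PS ≈ 0.036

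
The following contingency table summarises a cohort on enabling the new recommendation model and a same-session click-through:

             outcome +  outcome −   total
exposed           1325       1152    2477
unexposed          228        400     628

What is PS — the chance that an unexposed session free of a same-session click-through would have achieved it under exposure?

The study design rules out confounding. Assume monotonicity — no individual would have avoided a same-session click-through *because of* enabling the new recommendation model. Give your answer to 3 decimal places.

PS ≈ 0.270

p₁ = P(outcome | exposed) = 1325/2477 = 0.53492
p₀ = P(outcome | unexposed) = 228/628 = 0.36306
Under exogeneity and monotonicity, PS = (p₁ − p₀) / (1 − p₀).
PS = (0.53492 − 0.36306) / (1 − 0.36306) = 0.17186 / 0.63694 ≈ 0.2698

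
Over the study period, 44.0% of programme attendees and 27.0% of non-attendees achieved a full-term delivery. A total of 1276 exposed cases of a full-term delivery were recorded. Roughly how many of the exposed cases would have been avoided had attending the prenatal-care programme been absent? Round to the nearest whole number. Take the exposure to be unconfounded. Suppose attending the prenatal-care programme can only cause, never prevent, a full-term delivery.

p₁ = 0.44, p₀ = 0.27.
PN = (p₁ − p₀)/p₁ = (0.44 − 0.27) / 0.44 ≈ 0.38636.
Attributable cases ≈ PN × (exposed cases) = 0.38636 × 1276 ≈ 493.00.

about 493 cases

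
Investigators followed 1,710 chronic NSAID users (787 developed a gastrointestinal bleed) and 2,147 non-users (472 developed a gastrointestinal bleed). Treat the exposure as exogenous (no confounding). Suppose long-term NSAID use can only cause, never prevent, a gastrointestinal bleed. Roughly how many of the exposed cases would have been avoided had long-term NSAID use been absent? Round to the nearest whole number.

p₁ = P(outcome | exposed) = 787/1710 = 0.46023
p₀ = P(outcome | unexposed) = 472/2147 = 0.21984
PN = (p₁ − p₀)/p₁ = (0.46023 − 0.21984) / 0.46023 ≈ 0.52233.
Attributable cases ≈ PN × (exposed cases) = 0.52233 × 787 ≈ 411.07.

about 411 cases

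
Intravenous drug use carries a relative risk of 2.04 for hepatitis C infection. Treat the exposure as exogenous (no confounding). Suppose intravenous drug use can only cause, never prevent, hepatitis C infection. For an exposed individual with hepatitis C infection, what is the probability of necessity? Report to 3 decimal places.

PN ≈ 0.510

Under exogeneity and monotonicity, PN = (RR − 1) / RR = 1 − 1/RR.
PN = (2.04 − 1) / 2.04 = 1.04 / 2.04 ≈ 0.5098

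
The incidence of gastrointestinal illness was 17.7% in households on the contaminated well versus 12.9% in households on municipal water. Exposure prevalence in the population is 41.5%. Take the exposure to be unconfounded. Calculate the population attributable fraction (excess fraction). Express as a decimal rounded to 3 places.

PAF ≈ 0.134

p₁ = 0.177, p₀ = 0.129.
Overall risk P(Y=1) = π·p₁ + (1−π)·p₀ = 0.415×0.177 + 0.585×0.129 = 0.14892.
Under exogeneity, PAF = [P(Y=1) − p₀] / P(Y=1).
PAF = (0.14892 − 0.129) / 0.14892 ≈ 0.1338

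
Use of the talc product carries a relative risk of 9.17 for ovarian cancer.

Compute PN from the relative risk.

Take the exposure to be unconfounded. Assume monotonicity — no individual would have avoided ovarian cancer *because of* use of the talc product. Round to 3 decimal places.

Under exogeneity and monotonicity, PN = (RR − 1) / RR = 1 − 1/RR.
PN = (9.17 − 1) / 9.17 = 8.17 / 9.17 ≈ 0.8909

PN ≈ 0.891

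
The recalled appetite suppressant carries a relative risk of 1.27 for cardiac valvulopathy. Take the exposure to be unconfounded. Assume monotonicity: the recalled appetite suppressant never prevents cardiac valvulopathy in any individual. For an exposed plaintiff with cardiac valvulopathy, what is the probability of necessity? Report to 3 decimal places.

PN ≈ 0.213

Under exogeneity and monotonicity, PN = (RR − 1) / RR = 1 − 1/RR.
PN = (1.27 − 1) / 1.27 = 0.27 / 1.27 ≈ 0.2126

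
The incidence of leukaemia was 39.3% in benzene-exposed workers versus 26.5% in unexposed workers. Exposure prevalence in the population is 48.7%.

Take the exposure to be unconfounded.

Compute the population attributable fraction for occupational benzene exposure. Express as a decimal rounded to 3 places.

p₁ = 0.393, p₀ = 0.265.
Overall risk P(Y=1) = π·p₁ + (1−π)·p₀ = 0.487×0.393 + 0.513×0.265 = 0.32734.
Under exogeneity, PAF = [P(Y=1) − p₀] / P(Y=1).
PAF = (0.32734 − 0.265) / 0.32734 ≈ 0.1904

PAF ≈ 0.190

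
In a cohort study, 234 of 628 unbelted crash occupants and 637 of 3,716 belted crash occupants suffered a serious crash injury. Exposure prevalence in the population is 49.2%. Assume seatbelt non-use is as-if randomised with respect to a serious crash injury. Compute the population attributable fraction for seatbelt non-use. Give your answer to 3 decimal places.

p₁ = P(outcome | exposed) = 234/628 = 0.37261
p₀ = P(outcome | unexposed) = 637/3716 = 0.17142
Overall risk P(Y=1) = π·p₁ + (1−π)·p₀ = 0.492×0.37261 + 0.508×0.17142 = 0.27041.
Under exogeneity, PAF = [P(Y=1) − p₀] / P(Y=1).
PAF = (0.27041 − 0.17142) / 0.27041 ≈ 0.3661

PAF ≈ 0.366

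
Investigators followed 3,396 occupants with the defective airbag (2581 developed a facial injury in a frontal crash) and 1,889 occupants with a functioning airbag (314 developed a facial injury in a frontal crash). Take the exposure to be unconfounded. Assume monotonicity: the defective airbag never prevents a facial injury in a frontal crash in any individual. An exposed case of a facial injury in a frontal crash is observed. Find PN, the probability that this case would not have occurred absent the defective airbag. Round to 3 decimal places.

PN ≈ 0.781

p₁ = P(outcome | exposed) = 2581/3396 = 0.76001
p₀ = P(outcome | unexposed) = 314/1889 = 0.16623
Under exogeneity and monotonicity, PN = (p₁ − p₀) / p₁.
PN = (0.76001 − 0.16623) / 0.76001 = 0.59379 / 0.76001 ≈ 0.7813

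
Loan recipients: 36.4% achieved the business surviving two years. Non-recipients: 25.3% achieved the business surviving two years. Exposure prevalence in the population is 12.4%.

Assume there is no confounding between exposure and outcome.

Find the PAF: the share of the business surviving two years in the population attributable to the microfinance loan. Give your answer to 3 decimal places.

PAF ≈ 0.052

p₁ = 0.364, p₀ = 0.253.
Overall risk P(Y=1) = π·p₁ + (1−π)·p₀ = 0.124×0.364 + 0.876×0.253 = 0.26676.
Under exogeneity, PAF = [P(Y=1) − p₀] / P(Y=1).
PAF = (0.26676 − 0.253) / 0.26676 ≈ 0.0516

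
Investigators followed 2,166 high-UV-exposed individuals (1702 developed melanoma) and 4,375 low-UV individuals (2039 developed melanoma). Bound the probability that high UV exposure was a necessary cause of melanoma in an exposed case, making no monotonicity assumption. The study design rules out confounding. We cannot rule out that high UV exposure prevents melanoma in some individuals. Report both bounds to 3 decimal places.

p₁ = P(outcome | exposed) = 1702/2166 = 0.78578
p₀ = P(outcome | unexposed) = 2039/4375 = 0.46606
Under exogeneity alone the bounds on PN are max{0,(p₁−p₀)/p₁} ≤ PN ≤ min{1,(1−p₀)/p₁}.
  lower = (p₁ − p₀)/p₁ = 0.31972 / 0.78578 ≈ 0.4069
  upper = min{1, (1 − p₀)/p₁} = 0.53394 / 0.78578 ≈ 0.6795

0.407 ≤ PN ≤ 0.680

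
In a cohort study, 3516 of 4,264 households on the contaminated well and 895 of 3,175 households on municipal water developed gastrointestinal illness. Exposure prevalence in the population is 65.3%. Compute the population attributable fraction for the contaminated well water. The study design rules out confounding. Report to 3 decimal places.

PAF ≈ 0.557

p₁ = P(outcome | exposed) = 3516/4264 = 0.82458
p₀ = P(outcome | unexposed) = 895/3175 = 0.28189
Overall risk P(Y=1) = π·p₁ + (1−π)·p₀ = 0.653×0.82458 + 0.347×0.28189 = 0.63627.
Under exogeneity, PAF = [P(Y=1) − p₀] / P(Y=1).
PAF = (0.63627 − 0.28189) / 0.63627 ≈ 0.5570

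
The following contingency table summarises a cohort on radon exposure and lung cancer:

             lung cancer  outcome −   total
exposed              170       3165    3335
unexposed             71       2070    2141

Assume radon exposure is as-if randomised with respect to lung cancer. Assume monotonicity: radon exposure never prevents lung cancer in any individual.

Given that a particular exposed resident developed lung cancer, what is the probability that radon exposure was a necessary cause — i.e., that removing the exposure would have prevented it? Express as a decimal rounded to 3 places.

PN ≈ 0.349

p₁ = P(outcome | exposed) = 170/3335 = 0.050975
p₀ = P(outcome | unexposed) = 71/2141 = 0.033162
Under exogeneity and monotonicity, PN = (p₁ − p₀) / p₁.
PN = (0.050975 − 0.033162) / 0.050975 = 0.017812 / 0.050975 ≈ 0.3494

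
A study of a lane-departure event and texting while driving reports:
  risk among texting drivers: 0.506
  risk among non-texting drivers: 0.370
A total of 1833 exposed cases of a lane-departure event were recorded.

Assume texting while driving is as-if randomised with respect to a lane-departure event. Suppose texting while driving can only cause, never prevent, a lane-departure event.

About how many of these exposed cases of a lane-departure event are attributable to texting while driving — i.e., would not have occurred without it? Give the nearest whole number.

Let p₁ = 0.506, p₀ = 0.37.
PN = (p₁ − p₀)/p₁ = (0.506 − 0.37) / 0.506 ≈ 0.26877.
Attributable cases ≈ PN × (exposed cases) = 0.26877 × 1833 ≈ 492.66.

about 493 cases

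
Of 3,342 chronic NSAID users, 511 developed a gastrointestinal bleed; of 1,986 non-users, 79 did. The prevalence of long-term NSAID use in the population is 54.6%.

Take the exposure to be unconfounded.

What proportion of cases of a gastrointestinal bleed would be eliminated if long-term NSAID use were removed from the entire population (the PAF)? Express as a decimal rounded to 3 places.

p₁ = P(outcome | exposed) = 511/3342 = 0.1529
p₀ = P(outcome | unexposed) = 79/1986 = 0.039778
Overall risk P(Y=1) = π·p₁ + (1−π)·p₀ = 0.546×0.1529 + 0.454×0.039778 = 0.10154.
Under exogeneity, PAF = [P(Y=1) − p₀] / P(Y=1).
PAF = (0.10154 − 0.039778) / 0.10154 ≈ 0.6083

PAF ≈ 0.608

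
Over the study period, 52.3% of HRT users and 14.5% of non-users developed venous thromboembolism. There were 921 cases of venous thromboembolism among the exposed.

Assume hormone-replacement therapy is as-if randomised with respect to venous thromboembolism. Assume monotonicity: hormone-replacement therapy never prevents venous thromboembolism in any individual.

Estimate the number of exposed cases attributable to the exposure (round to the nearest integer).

p₁ = 0.523, p₀ = 0.145.
PN = (p₁ − p₀)/p₁ = (0.523 − 0.145) / 0.523 ≈ 0.72275.
Attributable cases ≈ PN × (exposed cases) = 0.72275 × 921 ≈ 665.66.

about 666 cases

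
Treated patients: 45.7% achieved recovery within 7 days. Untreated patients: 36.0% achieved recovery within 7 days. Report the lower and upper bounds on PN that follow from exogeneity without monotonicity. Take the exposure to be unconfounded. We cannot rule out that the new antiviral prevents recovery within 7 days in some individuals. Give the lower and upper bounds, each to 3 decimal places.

0.212 ≤ PN ≤ 1.000

p₁ = 0.457, p₀ = 0.36.
Under exogeneity alone the bounds on PN are max{0,(p₁−p₀)/p₁} ≤ PN ≤ min{1,(1−p₀)/p₁}.
  lower = (p₁ − p₀)/p₁ = 0.097 / 0.457 ≈ 0.2123
  upper = min{1, (1 − p₀)/p₁} = 0.64 / 0.457 ≈ 1.4004 → capped at 1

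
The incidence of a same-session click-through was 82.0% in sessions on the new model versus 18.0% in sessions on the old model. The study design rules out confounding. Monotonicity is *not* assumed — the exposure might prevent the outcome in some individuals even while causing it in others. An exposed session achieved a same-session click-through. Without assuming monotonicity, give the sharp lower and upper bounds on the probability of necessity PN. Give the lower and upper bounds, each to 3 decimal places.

0.780 ≤ PN ≤ 1.000

p₁ = 0.82, p₀ = 0.18.
Under exogeneity alone the bounds on PN are max{0,(p₁−p₀)/p₁} ≤ PN ≤ min{1,(1−p₀)/p₁}.
  lower = (p₁ − p₀)/p₁ = 0.64 / 0.82 ≈ 0.7805
  upper = min{1, (1 − p₀)/p₁} = 0.82 / 0.82 ≈ 1.0000 → capped at 1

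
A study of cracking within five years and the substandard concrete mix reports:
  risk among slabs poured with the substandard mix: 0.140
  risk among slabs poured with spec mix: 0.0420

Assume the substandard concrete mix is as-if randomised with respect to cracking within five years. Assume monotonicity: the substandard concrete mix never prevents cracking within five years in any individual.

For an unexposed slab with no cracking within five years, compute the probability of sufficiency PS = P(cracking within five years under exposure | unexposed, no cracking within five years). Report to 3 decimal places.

PS ≈ 0.102

Let p₁ = 0.14, p₀ = 0.042.
Under exogeneity and monotonicity, PS = (p₁ − p₀) / (1 − p₀).
PS = (0.14 − 0.042) / (1 − 0.042) = 0.098 / 0.958 ≈ 0.1023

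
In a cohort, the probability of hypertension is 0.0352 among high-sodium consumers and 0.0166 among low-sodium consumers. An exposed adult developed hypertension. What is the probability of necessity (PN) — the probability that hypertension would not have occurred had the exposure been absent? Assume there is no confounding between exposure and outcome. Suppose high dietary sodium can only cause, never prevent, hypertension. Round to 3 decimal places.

PN ≈ 0.528

Let p₁ = 0.0352, p₀ = 0.0166.
Under exogeneity and monotonicity, PN = (p₁ − p₀) / p₁.
PN = (0.0352 − 0.0166) / 0.0352 = 0.0186 / 0.0352 ≈ 0.5284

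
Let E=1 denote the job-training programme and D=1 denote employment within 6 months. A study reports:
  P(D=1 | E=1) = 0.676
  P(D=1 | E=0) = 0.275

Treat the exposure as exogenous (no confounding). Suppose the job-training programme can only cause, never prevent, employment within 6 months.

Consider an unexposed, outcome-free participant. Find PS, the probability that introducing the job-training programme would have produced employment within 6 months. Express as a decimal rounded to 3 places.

Let p₁ = 0.676, p₀ = 0.275.
Under exogeneity and monotonicity, PS = (p₁ − p₀) / (1 − p₀).
PS = (0.676 − 0.275) / (1 − 0.275) = 0.401 / 0.725 ≈ 0.5531

PS ≈ 0.553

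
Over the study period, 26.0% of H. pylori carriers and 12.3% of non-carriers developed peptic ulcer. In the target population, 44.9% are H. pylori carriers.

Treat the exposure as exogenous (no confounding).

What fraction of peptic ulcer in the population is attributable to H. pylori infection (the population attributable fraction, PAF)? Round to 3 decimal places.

p₁ = 0.26, p₀ = 0.123.
Overall risk P(Y=1) = π·p₁ + (1−π)·p₀ = 0.449×0.26 + 0.551×0.123 = 0.18451.
Under exogeneity, PAF = [P(Y=1) − p₀] / P(Y=1).
PAF = (0.18451 − 0.123) / 0.18451 ≈ 0.3334

PAF ≈ 0.333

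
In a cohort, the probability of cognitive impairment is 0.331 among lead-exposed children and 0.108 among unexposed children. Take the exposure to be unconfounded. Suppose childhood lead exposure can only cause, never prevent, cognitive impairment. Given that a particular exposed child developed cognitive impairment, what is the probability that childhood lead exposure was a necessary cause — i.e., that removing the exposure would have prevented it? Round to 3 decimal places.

Let p₁ = 0.331, p₀ = 0.108.
Under exogeneity and monotonicity, PN = (p₁ − p₀) / p₁.
PN = (0.331 − 0.108) / 0.331 = 0.223 / 0.331 ≈ 0.6737

PN ≈ 0.674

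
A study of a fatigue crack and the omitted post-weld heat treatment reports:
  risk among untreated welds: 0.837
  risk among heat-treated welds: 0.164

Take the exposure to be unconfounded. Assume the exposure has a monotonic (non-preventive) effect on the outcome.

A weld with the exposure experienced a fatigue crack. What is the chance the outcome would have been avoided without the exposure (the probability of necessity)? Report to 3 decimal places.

Let p₁ = 0.837, p₀ = 0.164.
Under exogeneity and monotonicity, PN = (p₁ − p₀) / p₁.
PN = (0.837 − 0.164) / 0.837 = 0.673 / 0.837 ≈ 0.8041

PN ≈ 0.804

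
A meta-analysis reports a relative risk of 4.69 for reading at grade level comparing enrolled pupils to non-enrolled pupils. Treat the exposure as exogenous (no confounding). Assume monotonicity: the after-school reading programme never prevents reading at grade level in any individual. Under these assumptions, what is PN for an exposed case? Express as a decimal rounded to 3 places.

PN ≈ 0.787

Under exogeneity and monotonicity, PN = (RR − 1) / RR = 1 − 1/RR.
PN = (4.69 − 1) / 4.69 = 3.69 / 4.69 ≈ 0.7868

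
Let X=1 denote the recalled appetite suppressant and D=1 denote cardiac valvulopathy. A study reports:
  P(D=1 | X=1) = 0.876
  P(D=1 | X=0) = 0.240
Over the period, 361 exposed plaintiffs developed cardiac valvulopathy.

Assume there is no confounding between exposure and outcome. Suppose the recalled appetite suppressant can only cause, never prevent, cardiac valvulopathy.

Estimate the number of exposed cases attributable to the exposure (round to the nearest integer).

Let p₁ = 0.876, p₀ = 0.24.
PN = (p₁ − p₀)/p₁ = (0.876 − 0.24) / 0.876 ≈ 0.72603.
Attributable cases ≈ PN × (exposed cases) = 0.72603 × 361 ≈ 262.10.

about 262 cases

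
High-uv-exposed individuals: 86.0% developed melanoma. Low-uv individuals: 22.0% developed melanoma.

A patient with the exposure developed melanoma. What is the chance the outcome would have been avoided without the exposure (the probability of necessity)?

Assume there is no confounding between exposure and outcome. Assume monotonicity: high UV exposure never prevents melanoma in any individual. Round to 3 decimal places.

p₁ = 0.86, p₀ = 0.22.
Under exogeneity and monotonicity, PN = (p₁ − p₀) / p₁.
PN = (0.86 − 0.22) / 0.86 = 0.64 / 0.86 ≈ 0.7442

PN ≈ 0.744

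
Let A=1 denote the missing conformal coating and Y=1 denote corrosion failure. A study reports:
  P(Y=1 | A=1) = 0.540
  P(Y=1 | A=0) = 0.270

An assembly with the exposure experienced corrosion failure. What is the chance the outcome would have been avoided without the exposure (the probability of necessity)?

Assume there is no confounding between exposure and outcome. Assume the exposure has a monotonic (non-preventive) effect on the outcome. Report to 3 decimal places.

PN ≈ 0.500

Let p₁ = 0.54, p₀ = 0.27.
Under exogeneity and monotonicity, PN = (p₁ − p₀) / p₁.
PN = (0.54 − 0.27) / 0.54 = 0.27 / 0.54 ≈ 0.5000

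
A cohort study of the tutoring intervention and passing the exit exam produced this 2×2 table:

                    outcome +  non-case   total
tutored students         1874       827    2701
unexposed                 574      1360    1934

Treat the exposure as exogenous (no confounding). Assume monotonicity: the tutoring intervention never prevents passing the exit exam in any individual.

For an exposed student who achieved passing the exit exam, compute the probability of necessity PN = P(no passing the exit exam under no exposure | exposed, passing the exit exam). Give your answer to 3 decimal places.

p₁ = P(outcome | exposed) = 1874/2701 = 0.69382
p₀ = P(outcome | unexposed) = 574/1934 = 0.29679
Under exogeneity and monotonicity, PN = (p₁ − p₀)/p₁.
PN = (0.69382 − 0.29679) / 0.69382 ≈ 0.5722

PN ≈ 0.572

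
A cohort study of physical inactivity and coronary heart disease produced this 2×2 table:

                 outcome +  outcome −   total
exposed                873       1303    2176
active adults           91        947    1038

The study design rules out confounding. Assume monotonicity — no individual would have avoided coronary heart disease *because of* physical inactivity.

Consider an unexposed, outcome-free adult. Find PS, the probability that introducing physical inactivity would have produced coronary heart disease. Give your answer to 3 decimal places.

PS ≈ 0.344

p₁ = P(outcome | exposed) = 873/2176 = 0.40119
p₀ = P(outcome | unexposed) = 91/1038 = 0.087669
Under exogeneity and monotonicity, PS = (p₁ − p₀) / (1 − p₀).
PS = (0.40119 − 0.087669) / (1 − 0.087669) = 0.31353 / 0.91233 ≈ 0.3437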